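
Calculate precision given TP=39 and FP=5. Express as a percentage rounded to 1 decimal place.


Precision = TP / (TP + FP) * 100
= 39 / (39 + 5)
= 39 / 44
= 0.8864
= 88.6%

88.6


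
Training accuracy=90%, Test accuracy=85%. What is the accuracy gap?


Gap = train_accuracy - test_accuracy
= 90 - 85
= 5%
This moderate gap may indicate mild overfitting.

5


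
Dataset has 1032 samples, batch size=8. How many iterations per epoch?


Iterations per epoch = dataset_size / batch_size
= 1032 / 8
= 129

129


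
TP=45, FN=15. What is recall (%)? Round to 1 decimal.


Recall = TP / (TP + FN) * 100
= 45 / (45 + 15)
= 45 / 60
= 0.75
= 75.0%

75.0


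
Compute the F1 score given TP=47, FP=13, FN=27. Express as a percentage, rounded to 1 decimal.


Precision = TP / (TP + FP) = 47 / 60 = 0.7833
Recall = TP / (TP + FN) = 47 / 74 = 0.6351
F1 = 2 * P * R / (P + R)
= 2 * 0.7833 * 0.6351 / (0.7833 + 0.6351)
= 0.995 / 1.4185
= 0.7015
As percentage: 70.1%

70.1


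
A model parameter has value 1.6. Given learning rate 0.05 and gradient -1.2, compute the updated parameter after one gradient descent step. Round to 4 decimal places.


w_new = w_old - lr * gradient
= 1.6 - 0.05 * -1.2
= 1.6 - (-0.06)
= 1.6600

1.6600


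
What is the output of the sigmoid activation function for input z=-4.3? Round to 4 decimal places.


sigmoid(z) = 1 / (1 + exp(-z))
exp(-(-4.3)) = exp(4.3) = 73.6998
1 + 73.6998 = 74.6998
1 / 74.6998 = 0.0134

0.0134


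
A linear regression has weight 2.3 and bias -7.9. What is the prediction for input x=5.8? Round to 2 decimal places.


y = 2.3 * 5.8 + (-7.9)
= 13.34 + (-7.9)
= 5.44

5.44


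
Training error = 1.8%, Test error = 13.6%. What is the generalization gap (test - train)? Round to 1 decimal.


Generalization gap = test_error - train_error
= 13.6 - 1.8
= 11.8%
A large gap suggests overfitting.

11.8


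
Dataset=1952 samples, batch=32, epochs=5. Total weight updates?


Iterations per epoch = 1952 / 32 = 61
Total updates = iterations_per_epoch * epochs
= 61 * 5
= 305

305


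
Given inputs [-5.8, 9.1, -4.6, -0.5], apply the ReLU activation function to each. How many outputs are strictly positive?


ReLU(x) = max(0, x) for each element:
ReLU(-5.8) = 0
ReLU(9.1) = 9.1
ReLU(-4.6) = 0
ReLU(-0.5) = 0
Active neurons (>0): 1

1


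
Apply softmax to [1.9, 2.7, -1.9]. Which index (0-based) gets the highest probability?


Softmax is a monotonic transformation, so it preserves the argmax.
We need to find the index of the maximum logit.
Index 0: 1.9
Index 1: 2.7
Index 2: -1.9
Maximum logit = 2.7 at index 1

1


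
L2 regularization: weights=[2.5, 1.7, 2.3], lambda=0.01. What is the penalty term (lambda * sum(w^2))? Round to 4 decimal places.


Squaring each weight:
2.5^2 = 6.25
1.7^2 = 2.89
2.3^2 = 5.29
Sum of squares = 14.43
Penalty = 0.01 * 14.43 = 0.1443

0.1443


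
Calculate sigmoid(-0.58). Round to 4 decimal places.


sigmoid(z) = 1 / (1 + exp(-z))
exp(-(-0.58)) = exp(0.58) = 1.786
1 + 1.786 = 2.786
1 / 2.786 = 0.3589

0.3589


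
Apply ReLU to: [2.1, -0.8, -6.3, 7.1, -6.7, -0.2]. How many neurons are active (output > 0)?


ReLU(x) = max(0, x) for each element:
ReLU(2.1) = 2.1
ReLU(-0.8) = 0
ReLU(-6.3) = 0
ReLU(7.1) = 7.1
ReLU(-6.7) = 0
ReLU(-0.2) = 0
Active neurons (>0): 2

2


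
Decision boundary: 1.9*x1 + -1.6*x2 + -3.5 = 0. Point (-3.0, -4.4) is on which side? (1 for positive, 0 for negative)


Compute 1.9 * -3.0 + -1.6 * -4.4 + -3.5
= -5.7 + 7.04 + -3.5
= -2.16
Since -2.16 < 0, the point is on the negative side.

0


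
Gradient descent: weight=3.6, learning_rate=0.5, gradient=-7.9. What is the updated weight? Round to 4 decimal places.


w_new = w_old - lr * gradient
= 3.6 - 0.5 * -7.9
= 3.6 - (-3.95)
= 7.5500

7.5500


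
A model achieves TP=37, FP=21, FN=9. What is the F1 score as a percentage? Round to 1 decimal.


Precision = TP / (TP + FP) = 37 / 58 = 0.6379
Recall = TP / (TP + FN) = 37 / 46 = 0.8043
F1 = 2 * P * R / (P + R)
= 2 * 0.6379 * 0.8043 / (0.6379 + 0.8043)
= 1.0262 / 1.4423
= 0.7115
As percentage: 71.2%

71.2


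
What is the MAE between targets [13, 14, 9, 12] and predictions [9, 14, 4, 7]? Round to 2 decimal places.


Absolute errors: [4, 0, 5, 5]
Sum of absolute errors = 14
MAE = 14 / 4 = 3.50

3.50


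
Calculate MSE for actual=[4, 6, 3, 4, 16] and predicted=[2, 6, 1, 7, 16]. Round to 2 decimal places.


Differences: [2, 0, 2, -3, 0]
Squared errors: [4, 0, 4, 9, 0]
Sum of squared errors = 17
MSE = 17 / 5 = 3.40

3.40


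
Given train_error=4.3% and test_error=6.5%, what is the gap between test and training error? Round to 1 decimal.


Generalization gap = test_error - train_error
= 6.5 - 4.3
= 2.2%
A moderate gap.

2.2


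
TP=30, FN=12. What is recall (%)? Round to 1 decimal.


Recall = TP / (TP + FN) * 100
= 30 / (30 + 12)
= 30 / 42
= 0.7143
= 71.4%

71.4


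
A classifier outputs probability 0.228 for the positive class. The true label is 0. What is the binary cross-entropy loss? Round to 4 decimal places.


For y=0: Loss = -log(1-p)
= -log(1 - 0.228)
= -log(0.772)
= -(-0.2588)
= 0.2588

0.2588


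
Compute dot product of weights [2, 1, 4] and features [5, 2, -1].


Element-wise products:
2 * 5 = 10
1 * 2 = 2
4 * -1 = -4
Sum = 10 + 2 + -4
= 8

8


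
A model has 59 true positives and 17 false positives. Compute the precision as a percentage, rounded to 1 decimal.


Precision = TP / (TP + FP) * 100
= 59 / (59 + 17)
= 59 / 76
= 0.7763
= 77.6%

77.6


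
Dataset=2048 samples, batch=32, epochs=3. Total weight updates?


Iterations per epoch = 2048 / 32 = 64
Total updates = iterations_per_epoch * epochs
= 64 * 3
= 192

192


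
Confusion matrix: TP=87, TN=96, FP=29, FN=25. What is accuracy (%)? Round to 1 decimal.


Accuracy = (TP + TN) / (TP + TN + FP + FN) * 100
= (87 + 96) / (87 + 96 + 29 + 25)
= 183 / 237
= 0.7722
= 77.2%

77.2


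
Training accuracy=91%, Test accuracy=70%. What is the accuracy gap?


Gap = train_accuracy - test_accuracy
= 91 - 70
= 21%
This large gap strongly indicates overfitting.

21


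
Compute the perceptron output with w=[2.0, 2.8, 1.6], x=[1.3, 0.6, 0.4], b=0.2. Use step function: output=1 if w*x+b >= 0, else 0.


z = w . x + b
= 2.0*1.3 + 2.8*0.6 + 1.6*0.4 + 0.2
= 2.6 + 1.68 + 0.64 + 0.2
= 4.92 + 0.2
= 5.12
Since z = 5.12 >= 0, output = 1

1


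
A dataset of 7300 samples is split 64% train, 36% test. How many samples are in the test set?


Train samples = 7300 * 64% = 4672
Test samples = 7300 - 4672
= 2628

2628


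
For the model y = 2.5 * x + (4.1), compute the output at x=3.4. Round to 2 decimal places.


y = 2.5 * 3.4 + (4.1)
= 8.5 + (4.1)
= 12.60

12.60


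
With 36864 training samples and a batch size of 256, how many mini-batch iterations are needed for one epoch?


Iterations per epoch = dataset_size / batch_size
= 36864 / 256
= 144

144


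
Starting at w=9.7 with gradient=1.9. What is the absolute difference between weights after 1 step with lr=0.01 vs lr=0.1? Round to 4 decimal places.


With lr=0.01: w_new = 9.7 - 0.01 * 1.9 = 9.681
With lr=0.1: w_new = 9.7 - 0.1 * 1.9 = 9.51
Absolute difference = |9.681 - 9.51|
= 0.1710

0.1710


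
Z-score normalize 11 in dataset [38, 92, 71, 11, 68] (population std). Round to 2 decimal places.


Mean = (38 + 92 + 71 + 11 + 68) / 5 = 56.0
Variance = sum((x_i - mean)^2) / n = 802.8
Std = sqrt(802.8) = 28.3337
Z = (x - mean) / std
= (11 - 56.0) / 28.3337
= -45.0 / 28.3337
= -1.59

-1.59


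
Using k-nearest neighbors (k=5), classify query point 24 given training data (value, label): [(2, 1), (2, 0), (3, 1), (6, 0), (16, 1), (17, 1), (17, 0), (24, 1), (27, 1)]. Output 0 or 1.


Distances from query 24:
Point 24 (class 1): distance = 0
Point 27 (class 1): distance = 3
Point 17 (class 0): distance = 7
Point 17 (class 1): distance = 7
Point 16 (class 1): distance = 8
K=5 nearest neighbors: classes = [1, 1, 0, 1, 1]
Votes for class 1: 4 / 5
Majority vote => class 1

1


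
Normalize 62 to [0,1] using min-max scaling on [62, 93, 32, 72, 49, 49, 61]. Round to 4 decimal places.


Min = 32, Max = 93
Range = 93 - 32 = 61
Scaled = (x - min) / (max - min)
= (62 - 32) / 61
= 30 / 61
= 0.4918

0.4918


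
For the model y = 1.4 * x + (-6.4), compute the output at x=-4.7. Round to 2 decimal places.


y = 1.4 * -4.7 + (-6.4)
= -6.58 + (-6.4)
= -12.98

-12.98


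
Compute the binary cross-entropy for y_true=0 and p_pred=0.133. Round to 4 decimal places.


For y=0: Loss = -log(1-p)
= -log(1 - 0.133)
= -log(0.867)
= -(-0.1427)
= 0.1427

0.1427


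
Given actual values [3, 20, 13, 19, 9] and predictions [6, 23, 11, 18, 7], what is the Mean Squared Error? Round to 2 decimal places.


Differences: [-3, -3, 2, 1, 2]
Squared errors: [9, 9, 4, 1, 4]
Sum of squared errors = 27
MSE = 27 / 5 = 5.40

5.40


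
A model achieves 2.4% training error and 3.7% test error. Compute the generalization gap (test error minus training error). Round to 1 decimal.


Generalization gap = test_error - train_error
= 3.7 - 2.4
= 1.3%
A small gap suggests good generalization.

1.3


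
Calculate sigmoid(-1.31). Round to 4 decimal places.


sigmoid(z) = 1 / (1 + exp(-z))
exp(-(-1.31)) = exp(1.31) = 3.7062
1 + 3.7062 = 4.7062
1 / 4.7062 = 0.2125

0.2125


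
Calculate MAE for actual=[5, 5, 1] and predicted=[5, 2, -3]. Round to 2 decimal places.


Absolute errors: [0, 3, 4]
Sum of absolute errors = 7
MAE = 7 / 3 = 2.33

2.33


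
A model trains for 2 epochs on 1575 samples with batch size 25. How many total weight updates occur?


Iterations per epoch = 1575 / 25 = 63
Total updates = iterations_per_epoch * epochs
= 63 * 2
= 126

126


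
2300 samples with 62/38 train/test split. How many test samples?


Train samples = 2300 * 62% = 1426
Test samples = 2300 - 1426
= 874

874


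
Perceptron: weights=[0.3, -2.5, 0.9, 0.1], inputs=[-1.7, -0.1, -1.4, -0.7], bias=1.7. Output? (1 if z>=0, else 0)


z = w . x + b
= 0.3*-1.7 + -2.5*-0.1 + 0.9*-1.4 + 0.1*-0.7 + 1.7
= -0.51 + 0.25 + -1.26 + -0.07 + 1.7
= -1.59 + 1.7
= 0.11
Since z = 0.11 >= 0, output = 1

1


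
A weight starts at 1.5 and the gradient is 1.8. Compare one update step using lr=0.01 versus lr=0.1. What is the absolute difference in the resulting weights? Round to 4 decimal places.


With lr=0.01: w_new = 1.5 - 0.01 * 1.8 = 1.482
With lr=0.1: w_new = 1.5 - 0.1 * 1.8 = 1.32
Absolute difference = |1.482 - 1.32|
= 0.1620

0.1620


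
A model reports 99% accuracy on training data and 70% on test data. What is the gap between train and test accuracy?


Gap = train_accuracy - test_accuracy
= 99 - 70
= 29%
This large gap strongly indicates overfitting.

29


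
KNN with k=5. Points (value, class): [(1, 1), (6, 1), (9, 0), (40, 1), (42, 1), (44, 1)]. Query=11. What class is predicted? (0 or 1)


Distances from query 11:
Point 9 (class 0): distance = 2
Point 6 (class 1): distance = 5
Point 1 (class 1): distance = 10
Point 40 (class 1): distance = 29
Point 42 (class 1): distance = 31
K=5 nearest neighbors: classes = [0, 1, 1, 1, 1]
Votes for class 1: 4 / 5
Majority vote => class 1

1


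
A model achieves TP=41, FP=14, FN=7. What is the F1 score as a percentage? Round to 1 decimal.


Precision = TP / (TP + FP) = 41 / 55 = 0.7455
Recall = TP / (TP + FN) = 41 / 48 = 0.8542
F1 = 2 * P * R / (P + R)
= 2 * 0.7455 * 0.8542 / (0.7455 + 0.8542)
= 1.2735 / 1.5996
= 0.7961
As percentage: 79.6%

79.6


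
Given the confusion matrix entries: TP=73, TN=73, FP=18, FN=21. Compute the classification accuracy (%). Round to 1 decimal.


Accuracy = (TP + TN) / (TP + TN + FP + FN) * 100
= (73 + 73) / (73 + 73 + 18 + 21)
= 146 / 185
= 0.7892
= 78.9%

78.9


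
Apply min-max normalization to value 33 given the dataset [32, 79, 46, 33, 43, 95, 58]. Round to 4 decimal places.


Min = 32, Max = 95
Range = 95 - 32 = 63
Scaled = (x - min) / (max - min)
= (33 - 32) / 63
= 1 / 63
= 0.0159

0.0159


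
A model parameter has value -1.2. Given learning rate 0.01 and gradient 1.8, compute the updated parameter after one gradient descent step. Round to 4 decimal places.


w_new = w_old - lr * gradient
= -1.2 - 0.01 * 1.8
= -1.2 - (0.018)
= -1.2180

-1.2180


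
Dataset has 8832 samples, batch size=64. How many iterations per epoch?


Iterations per epoch = dataset_size / batch_size
= 8832 / 64
= 138

138


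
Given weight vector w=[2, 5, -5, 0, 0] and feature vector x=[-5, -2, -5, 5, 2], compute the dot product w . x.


Element-wise products:
2 * -5 = -10
5 * -2 = -10
-5 * -5 = 25
0 * 5 = 0
0 * 2 = 0
Sum = -10 + -10 + 25 + 0 + 0
= 5

5


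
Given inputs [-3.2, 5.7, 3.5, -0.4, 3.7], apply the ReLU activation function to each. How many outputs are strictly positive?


ReLU(x) = max(0, x) for each element:
ReLU(-3.2) = 0
ReLU(5.7) = 5.7
ReLU(3.5) = 3.5
ReLU(-0.4) = 0
ReLU(3.7) = 3.7
Active neurons (>0): 3

3


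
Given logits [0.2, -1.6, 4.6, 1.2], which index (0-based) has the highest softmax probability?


Softmax is a monotonic transformation, so it preserves the argmax.
We need to find the index of the maximum logit.
Index 0: 0.2
Index 1: -1.6
Index 2: 4.6
Index 3: 1.2
Maximum logit = 4.6 at index 2

2


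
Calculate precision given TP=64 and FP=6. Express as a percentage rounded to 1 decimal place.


Precision = TP / (TP + FP) * 100
= 64 / (64 + 6)
= 64 / 70
= 0.9143
= 91.4%

91.4


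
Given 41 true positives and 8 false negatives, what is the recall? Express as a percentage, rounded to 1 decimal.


Recall = TP / (TP + FN) * 100
= 41 / (41 + 8)
= 41 / 49
= 0.8367
= 83.7%

83.7


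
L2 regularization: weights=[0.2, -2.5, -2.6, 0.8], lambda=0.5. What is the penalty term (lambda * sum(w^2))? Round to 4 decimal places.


Squaring each weight:
0.2^2 = 0.04
(-2.5)^2 = 6.25
(-2.6)^2 = 6.76
0.8^2 = 0.64
Sum of squares = 13.69
Penalty = 0.5 * 13.69 = 6.8450

6.8450


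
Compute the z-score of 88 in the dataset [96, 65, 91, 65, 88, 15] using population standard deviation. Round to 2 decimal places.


Mean = (96 + 65 + 91 + 65 + 88 + 15) / 6 = 70.0
Variance = sum((x_i - mean)^2) / n = 752.6667
Std = sqrt(752.6667) = 27.4348
Z = (x - mean) / std
= (88 - 70.0) / 27.4348
= 18.0 / 27.4348
= 0.66

0.66


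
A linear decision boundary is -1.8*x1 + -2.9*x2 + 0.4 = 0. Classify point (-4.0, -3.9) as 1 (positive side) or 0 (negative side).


Compute -1.8 * -4.0 + -2.9 * -3.9 + 0.4
= 7.2 + 11.31 + 0.4
= 18.91
Since 18.91 >= 0, the point is on the positive side.

1


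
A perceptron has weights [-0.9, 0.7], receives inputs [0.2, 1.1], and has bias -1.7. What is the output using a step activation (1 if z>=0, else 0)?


z = w . x + b
= -0.9*0.2 + 0.7*1.1 + -1.7
= -0.18 + 0.77 + -1.7
= 0.59 + -1.7
= -1.11
Since z = -1.11 < 0, output = 0

0


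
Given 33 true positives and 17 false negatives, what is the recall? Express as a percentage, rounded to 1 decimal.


Recall = TP / (TP + FN) * 100
= 33 / (33 + 17)
= 33 / 50
= 0.66
= 66.0%

66.0


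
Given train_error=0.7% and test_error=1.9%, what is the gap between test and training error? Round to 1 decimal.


Generalization gap = test_error - train_error
= 1.9 - 0.7
= 1.2%
A small gap suggests good generalization.

1.2


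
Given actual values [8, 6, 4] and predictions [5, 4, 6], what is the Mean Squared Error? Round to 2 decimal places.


Differences: [3, 2, -2]
Squared errors: [9, 4, 4]
Sum of squared errors = 17
MSE = 17 / 3 = 5.67

5.67


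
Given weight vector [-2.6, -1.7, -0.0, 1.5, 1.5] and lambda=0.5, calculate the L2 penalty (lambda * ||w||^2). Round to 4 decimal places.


Squaring each weight:
(-2.6)^2 = 6.76
(-1.7)^2 = 2.89
(-0.0)^2 = 0.0
1.5^2 = 2.25
1.5^2 = 2.25
Sum of squares = 14.15
Penalty = 0.5 * 14.15 = 7.0750

7.0750


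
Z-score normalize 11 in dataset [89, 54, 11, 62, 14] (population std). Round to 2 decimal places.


Mean = (89 + 54 + 11 + 62 + 14) / 5 = 46.0
Variance = sum((x_i - mean)^2) / n = 883.6
Std = sqrt(883.6) = 29.7254
Z = (x - mean) / std
= (11 - 46.0) / 29.7254
= -35.0 / 29.7254
= -1.18

-1.18


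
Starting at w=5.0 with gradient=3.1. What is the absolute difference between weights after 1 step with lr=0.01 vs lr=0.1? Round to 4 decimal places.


With lr=0.01: w_new = 5.0 - 0.01 * 3.1 = 4.969
With lr=0.1: w_new = 5.0 - 0.1 * 3.1 = 4.69
Absolute difference = |4.969 - 4.69|
= 0.2790

0.2790


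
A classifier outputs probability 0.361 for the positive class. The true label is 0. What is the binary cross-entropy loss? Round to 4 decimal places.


For y=0: Loss = -log(1-p)
= -log(1 - 0.361)
= -log(0.639)
= -(-0.4479)
= 0.4479

0.4479


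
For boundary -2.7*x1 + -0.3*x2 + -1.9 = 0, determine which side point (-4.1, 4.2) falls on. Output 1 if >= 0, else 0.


Compute -2.7 * -4.1 + -0.3 * 4.2 + -1.9
= 11.07 + -1.26 + -1.9
= 7.91
Since 7.91 >= 0, the point is on the positive side.

1


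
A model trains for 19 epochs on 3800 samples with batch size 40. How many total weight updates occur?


Iterations per epoch = 3800 / 40 = 95
Total updates = iterations_per_epoch * epochs
= 95 * 19
= 1805

1805


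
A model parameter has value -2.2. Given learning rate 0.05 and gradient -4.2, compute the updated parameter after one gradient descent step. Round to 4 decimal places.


w_new = w_old - lr * gradient
= -2.2 - 0.05 * -4.2
= -2.2 - (-0.21)
= -1.9900

-1.9900


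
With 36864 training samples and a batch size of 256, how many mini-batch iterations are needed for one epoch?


Iterations per epoch = dataset_size / batch_size
= 36864 / 256
= 144

144


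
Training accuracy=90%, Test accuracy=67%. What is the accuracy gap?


Gap = train_accuracy - test_accuracy
= 90 - 67
= 23%
This large gap strongly indicates overfitting.

23


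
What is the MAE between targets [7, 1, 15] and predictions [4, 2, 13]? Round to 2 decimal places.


Absolute errors: [3, 1, 2]
Sum of absolute errors = 6
MAE = 6 / 3 = 2.00

2.00


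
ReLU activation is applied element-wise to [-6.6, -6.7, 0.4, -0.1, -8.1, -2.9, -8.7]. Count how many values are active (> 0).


ReLU(x) = max(0, x) for each element:
ReLU(-6.6) = 0
ReLU(-6.7) = 0
ReLU(0.4) = 0.4
ReLU(-0.1) = 0
ReLU(-8.1) = 0
ReLU(-2.9) = 0
ReLU(-8.7) = 0
Active neurons (>0): 1

1


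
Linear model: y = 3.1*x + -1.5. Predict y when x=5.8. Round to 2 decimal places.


y = 3.1 * 5.8 + (-1.5)
= 17.98 + (-1.5)
= 16.48

16.48


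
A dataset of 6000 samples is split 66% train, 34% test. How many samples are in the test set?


Train samples = 6000 * 66% = 3960
Test samples = 6000 - 3960
= 2040

2040


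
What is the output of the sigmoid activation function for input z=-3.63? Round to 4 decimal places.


sigmoid(z) = 1 / (1 + exp(-z))
exp(-(-3.63)) = exp(3.63) = 37.7128
1 + 37.7128 = 38.7128
1 / 38.7128 = 0.0258

0.0258


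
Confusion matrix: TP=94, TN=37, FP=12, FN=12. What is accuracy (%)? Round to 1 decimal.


Accuracy = (TP + TN) / (TP + TN + FP + FN) * 100
= (94 + 37) / (94 + 37 + 12 + 12)
= 131 / 155
= 0.8452
= 84.5%

84.5


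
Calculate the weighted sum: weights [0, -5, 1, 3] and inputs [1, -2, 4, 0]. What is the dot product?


Element-wise products:
0 * 1 = 0
-5 * -2 = 10
1 * 4 = 4
3 * 0 = 0
Sum = 0 + 10 + 4 + 0
= 14

14


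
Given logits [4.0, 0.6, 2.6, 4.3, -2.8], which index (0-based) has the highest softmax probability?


Softmax is a monotonic transformation, so it preserves the argmax.
We need to find the index of the maximum logit.
Index 0: 4.0
Index 1: 0.6
Index 2: 2.6
Index 3: 4.3
Index 4: -2.8
Maximum logit = 4.3 at index 3

3


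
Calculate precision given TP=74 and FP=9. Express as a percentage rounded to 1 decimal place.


Precision = TP / (TP + FP) * 100
= 74 / (74 + 9)
= 74 / 83
= 0.8916
= 89.2%

89.2


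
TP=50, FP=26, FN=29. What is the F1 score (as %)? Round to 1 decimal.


Precision = TP / (TP + FP) = 50 / 76 = 0.6579
Recall = TP / (TP + FN) = 50 / 79 = 0.6329
F1 = 2 * P * R / (P + R)
= 2 * 0.6579 * 0.6329 / (0.6579 + 0.6329)
= 0.8328 / 1.2908
= 0.6452
As percentage: 64.5%

64.5


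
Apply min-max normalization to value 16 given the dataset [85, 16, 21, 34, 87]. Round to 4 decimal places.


Min = 16, Max = 87
Range = 87 - 16 = 71
Scaled = (x - min) / (max - min)
= (16 - 16) / 71
= 0 / 71
= 0.0000

0.0000


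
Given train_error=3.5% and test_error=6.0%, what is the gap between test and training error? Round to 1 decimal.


Generalization gap = test_error - train_error
= 6.0 - 3.5
= 2.5%
A moderate gap.

2.5


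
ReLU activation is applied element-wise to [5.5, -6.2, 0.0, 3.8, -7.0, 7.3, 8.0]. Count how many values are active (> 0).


ReLU(x) = max(0, x) for each element:
ReLU(5.5) = 5.5
ReLU(-6.2) = 0
ReLU(0.0) = 0
ReLU(3.8) = 3.8
ReLU(-7.0) = 0
ReLU(7.3) = 7.3
ReLU(8.0) = 8.0
Active neurons (>0): 4

4


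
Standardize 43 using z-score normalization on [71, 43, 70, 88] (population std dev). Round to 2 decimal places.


Mean = (71 + 43 + 70 + 88) / 4 = 68.0
Variance = sum((x_i - mean)^2) / n = 259.5
Std = sqrt(259.5) = 16.109
Z = (x - mean) / std
= (43 - 68.0) / 16.109
= -25.0 / 16.109
= -1.55

-1.55


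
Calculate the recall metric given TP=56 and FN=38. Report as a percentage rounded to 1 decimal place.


Recall = TP / (TP + FN) * 100
= 56 / (56 + 38)
= 56 / 94
= 0.5957
= 59.6%

59.6


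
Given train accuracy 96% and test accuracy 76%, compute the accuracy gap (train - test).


Gap = train_accuracy - test_accuracy
= 96 - 76
= 20%
This gap suggests the model is overfitting.

20


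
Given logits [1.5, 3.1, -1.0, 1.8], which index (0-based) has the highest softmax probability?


Softmax is a monotonic transformation, so it preserves the argmax.
We need to find the index of the maximum logit.
Index 0: 1.5
Index 1: 3.1
Index 2: -1.0
Index 3: 1.8
Maximum logit = 3.1 at index 1

1


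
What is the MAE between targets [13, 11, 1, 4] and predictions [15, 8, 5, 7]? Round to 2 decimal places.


Absolute errors: [2, 3, 4, 3]
Sum of absolute errors = 12
MAE = 12 / 4 = 3.00

3.00


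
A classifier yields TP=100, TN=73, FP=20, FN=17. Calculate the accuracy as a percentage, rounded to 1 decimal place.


Accuracy = (TP + TN) / (TP + TN + FP + FN) * 100
= (100 + 73) / (100 + 73 + 20 + 17)
= 173 / 210
= 0.8238
= 82.4%

82.4


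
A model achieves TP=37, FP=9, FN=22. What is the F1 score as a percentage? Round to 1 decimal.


Precision = TP / (TP + FP) = 37 / 46 = 0.8043
Recall = TP / (TP + FN) = 37 / 59 = 0.6271
F1 = 2 * P * R / (P + R)
= 2 * 0.8043 * 0.6271 / (0.8043 + 0.6271)
= 1.0088 / 1.4315
= 0.7048
As percentage: 70.5%

70.5


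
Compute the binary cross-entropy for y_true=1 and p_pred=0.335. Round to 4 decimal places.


For y=1: Loss = -log(p)
= -log(0.335)
= -(-1.0936)
= 1.0936

1.0936


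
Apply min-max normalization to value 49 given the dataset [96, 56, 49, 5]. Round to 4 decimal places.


Min = 5, Max = 96
Range = 96 - 5 = 91
Scaled = (x - min) / (max - min)
= (49 - 5) / 91
= 44 / 91
= 0.4835

0.4835


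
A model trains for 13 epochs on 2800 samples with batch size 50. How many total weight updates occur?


Iterations per epoch = 2800 / 50 = 56
Total updates = iterations_per_epoch * epochs
= 56 * 13
= 728

728


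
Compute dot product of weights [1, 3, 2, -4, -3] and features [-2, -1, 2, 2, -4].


Element-wise products:
1 * -2 = -2
3 * -1 = -3
2 * 2 = 4
-4 * 2 = -8
-3 * -4 = 12
Sum = -2 + -3 + 4 + -8 + 12
= 3

3


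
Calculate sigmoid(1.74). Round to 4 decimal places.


sigmoid(z) = 1 / (1 + exp(-z))
exp(-(1.74)) = exp(-1.74) = 0.1755
1 + 0.1755 = 1.1755
1 / 1.1755 = 0.8507

0.8507


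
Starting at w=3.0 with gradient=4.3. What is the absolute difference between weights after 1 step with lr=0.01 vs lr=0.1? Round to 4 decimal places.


With lr=0.01: w_new = 3.0 - 0.01 * 4.3 = 2.957
With lr=0.1: w_new = 3.0 - 0.1 * 4.3 = 2.57
Absolute difference = |2.957 - 2.57|
= 0.3870

0.3870


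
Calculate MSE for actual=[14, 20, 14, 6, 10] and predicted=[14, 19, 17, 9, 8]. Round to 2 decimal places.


Differences: [0, 1, -3, -3, 2]
Squared errors: [0, 1, 9, 9, 4]
Sum of squared errors = 23
MSE = 23 / 5 = 4.60

4.60


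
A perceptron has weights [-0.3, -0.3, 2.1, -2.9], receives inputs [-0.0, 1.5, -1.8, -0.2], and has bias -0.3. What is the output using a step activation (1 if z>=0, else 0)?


z = w . x + b
= -0.3*-0.0 + -0.3*1.5 + 2.1*-1.8 + -2.9*-0.2 + -0.3
= 0.0 + -0.45 + -3.78 + 0.58 + -0.3
= -3.65 + -0.3
= -3.95
Since z = -3.95 < 0, output = 0

0


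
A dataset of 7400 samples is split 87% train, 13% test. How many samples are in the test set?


Train samples = 7400 * 87% = 6438
Test samples = 7400 - 6438
= 962

962


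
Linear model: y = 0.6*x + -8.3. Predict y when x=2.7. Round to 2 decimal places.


y = 0.6 * 2.7 + (-8.3)
= 1.62 + (-8.3)
= -6.68

-6.68


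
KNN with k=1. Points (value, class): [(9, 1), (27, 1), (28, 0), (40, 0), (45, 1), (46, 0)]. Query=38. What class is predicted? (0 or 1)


Distances from query 38:
Point 40 (class 0): distance = 2
K=1 nearest neighbors: classes = [0]
Votes for class 1: 0 / 1
Majority vote => class 0

0


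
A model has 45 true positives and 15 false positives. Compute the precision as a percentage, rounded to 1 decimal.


Precision = TP / (TP + FP) * 100
= 45 / (45 + 15)
= 45 / 60
= 0.75
= 75.0%

75.0


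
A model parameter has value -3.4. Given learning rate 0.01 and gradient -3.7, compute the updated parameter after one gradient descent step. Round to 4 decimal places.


w_new = w_old - lr * gradient
= -3.4 - 0.01 * -3.7
= -3.4 - (-0.037)
= -3.3630

-3.3630


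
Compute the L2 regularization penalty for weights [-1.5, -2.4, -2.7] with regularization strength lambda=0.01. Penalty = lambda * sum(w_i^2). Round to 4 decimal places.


Squaring each weight:
(-1.5)^2 = 2.25
(-2.4)^2 = 5.76
(-2.7)^2 = 7.29
Sum of squares = 15.3
Penalty = 0.01 * 15.3 = 0.1530

0.1530


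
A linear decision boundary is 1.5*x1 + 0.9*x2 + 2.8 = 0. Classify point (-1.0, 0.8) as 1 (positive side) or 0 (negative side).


Compute 1.5 * -1.0 + 0.9 * 0.8 + 2.8
= -1.5 + 0.72 + 2.8
= 2.02
Since 2.02 >= 0, the point is on the positive side.

1


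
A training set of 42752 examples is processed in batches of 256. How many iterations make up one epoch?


Iterations per epoch = dataset_size / batch_size
= 42752 / 256
= 167

167


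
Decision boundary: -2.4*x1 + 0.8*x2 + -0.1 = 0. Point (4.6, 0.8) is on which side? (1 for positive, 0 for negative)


Compute -2.4 * 4.6 + 0.8 * 0.8 + -0.1
= -11.04 + 0.64 + -0.1
= -10.5
Since -10.5 < 0, the point is on the negative side.

0


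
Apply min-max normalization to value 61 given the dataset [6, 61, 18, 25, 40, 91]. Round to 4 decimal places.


Min = 6, Max = 91
Range = 91 - 6 = 85
Scaled = (x - min) / (max - min)
= (61 - 6) / 85
= 55 / 85
= 0.6471

0.6471


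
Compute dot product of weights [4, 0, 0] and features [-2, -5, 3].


Element-wise products:
4 * -2 = -8
0 * -5 = 0
0 * 3 = 0
Sum = -8 + 0 + 0
= -8

-8


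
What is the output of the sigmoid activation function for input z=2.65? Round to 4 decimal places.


sigmoid(z) = 1 / (1 + exp(-z))
exp(-(2.65)) = exp(-2.65) = 0.0707
1 + 0.0707 = 1.0707
1 / 1.0707 = 0.9340

0.9340


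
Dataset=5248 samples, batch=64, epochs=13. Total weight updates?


Iterations per epoch = 5248 / 64 = 82
Total updates = iterations_per_epoch * epochs
= 82 * 13
= 1066

1066


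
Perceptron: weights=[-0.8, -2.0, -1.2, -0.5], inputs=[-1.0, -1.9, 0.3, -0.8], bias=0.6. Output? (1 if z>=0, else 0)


z = w . x + b
= -0.8*-1.0 + -2.0*-1.9 + -1.2*0.3 + -0.5*-0.8 + 0.6
= 0.8 + 3.8 + -0.36 + 0.4 + 0.6
= 4.64 + 0.6
= 5.24
Since z = 5.24 >= 0, output = 1

1


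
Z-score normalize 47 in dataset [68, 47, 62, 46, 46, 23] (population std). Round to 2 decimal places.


Mean = (68 + 47 + 62 + 46 + 46 + 23) / 6 = 48.6667
Variance = sum((x_i - mean)^2) / n = 204.5556
Std = sqrt(204.5556) = 14.3023
Z = (x - mean) / std
= (47 - 48.6667) / 14.3023
= -1.6667 / 14.3023
= -0.12

-0.12


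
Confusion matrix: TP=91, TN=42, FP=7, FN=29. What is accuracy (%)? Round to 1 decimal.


Accuracy = (TP + TN) / (TP + TN + FP + FN) * 100
= (91 + 42) / (91 + 42 + 7 + 29)
= 133 / 169
= 0.787
= 78.7%

78.7


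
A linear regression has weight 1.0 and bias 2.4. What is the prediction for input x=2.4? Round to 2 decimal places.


y = 1.0 * 2.4 + (2.4)
= 2.4 + (2.4)
= 4.80

4.80


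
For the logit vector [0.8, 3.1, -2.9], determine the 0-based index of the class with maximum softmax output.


Softmax is a monotonic transformation, so it preserves the argmax.
We need to find the index of the maximum logit.
Index 0: 0.8
Index 1: 3.1
Index 2: -2.9
Maximum logit = 3.1 at index 1

1


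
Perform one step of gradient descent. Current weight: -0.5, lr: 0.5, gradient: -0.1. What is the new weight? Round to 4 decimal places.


w_new = w_old - lr * gradient
= -0.5 - 0.5 * -0.1
= -0.5 - (-0.05)
= -0.4500

-0.4500


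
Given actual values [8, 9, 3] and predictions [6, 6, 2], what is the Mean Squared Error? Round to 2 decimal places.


Differences: [2, 3, 1]
Squared errors: [4, 9, 1]
Sum of squared errors = 14
MSE = 14 / 3 = 4.67

4.67


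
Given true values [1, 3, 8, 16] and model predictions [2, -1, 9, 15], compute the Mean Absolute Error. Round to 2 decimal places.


Absolute errors: [1, 4, 1, 1]
Sum of absolute errors = 7
MAE = 7 / 4 = 1.75

1.75


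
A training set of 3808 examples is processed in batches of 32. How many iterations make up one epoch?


Iterations per epoch = dataset_size / batch_size
= 3808 / 32
= 119

119


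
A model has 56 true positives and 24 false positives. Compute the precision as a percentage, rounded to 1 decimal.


Precision = TP / (TP + FP) * 100
= 56 / (56 + 24)
= 56 / 80
= 0.7
= 70.0%

70.0


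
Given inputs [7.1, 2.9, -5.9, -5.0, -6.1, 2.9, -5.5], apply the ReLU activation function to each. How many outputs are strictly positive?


ReLU(x) = max(0, x) for each element:
ReLU(7.1) = 7.1
ReLU(2.9) = 2.9
ReLU(-5.9) = 0
ReLU(-5.0) = 0
ReLU(-6.1) = 0
ReLU(2.9) = 2.9
ReLU(-5.5) = 0
Active neurons (>0): 3

3


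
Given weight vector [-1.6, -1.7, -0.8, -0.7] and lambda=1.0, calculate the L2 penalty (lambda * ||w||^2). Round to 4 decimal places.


Squaring each weight:
(-1.6)^2 = 2.56
(-1.7)^2 = 2.89
(-0.8)^2 = 0.64
(-0.7)^2 = 0.49
Sum of squares = 6.58
Penalty = 1.0 * 6.58 = 6.5800

6.5800


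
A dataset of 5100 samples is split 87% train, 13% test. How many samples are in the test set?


Train samples = 5100 * 87% = 4437
Test samples = 5100 - 4437
= 663

663


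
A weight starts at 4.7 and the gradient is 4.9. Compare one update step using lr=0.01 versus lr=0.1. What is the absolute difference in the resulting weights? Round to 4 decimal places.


With lr=0.01: w_new = 4.7 - 0.01 * 4.9 = 4.651
With lr=0.1: w_new = 4.7 - 0.1 * 4.9 = 4.21
Absolute difference = |4.651 - 4.21|
= 0.4410

0.4410


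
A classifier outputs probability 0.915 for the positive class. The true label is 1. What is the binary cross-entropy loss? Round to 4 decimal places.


For y=1: Loss = -log(p)
= -log(0.915)
= -(-0.0888)
= 0.0888

0.0888


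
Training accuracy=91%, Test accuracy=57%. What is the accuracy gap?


Gap = train_accuracy - test_accuracy
= 91 - 57
= 34%
This large gap strongly indicates overfitting.

34


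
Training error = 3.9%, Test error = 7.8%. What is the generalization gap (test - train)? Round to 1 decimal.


Generalization gap = test_error - train_error
= 7.8 - 3.9
= 3.9%
A moderate gap.

3.9


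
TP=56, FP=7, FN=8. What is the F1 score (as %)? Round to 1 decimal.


Precision = TP / (TP + FP) = 56 / 63 = 0.8889
Recall = TP / (TP + FN) = 56 / 64 = 0.875
F1 = 2 * P * R / (P + R)
= 2 * 0.8889 * 0.875 / (0.8889 + 0.875)
= 1.5556 / 1.7639
= 0.8819
As percentage: 88.2%

88.2


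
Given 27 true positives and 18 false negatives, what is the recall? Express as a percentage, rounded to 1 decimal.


Recall = TP / (TP + FN) * 100
= 27 / (27 + 18)
= 27 / 45
= 0.6
= 60.0%

60.0


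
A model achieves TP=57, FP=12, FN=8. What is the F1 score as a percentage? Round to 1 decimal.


Precision = TP / (TP + FP) = 57 / 69 = 0.8261
Recall = TP / (TP + FN) = 57 / 65 = 0.8769
F1 = 2 * P * R / (P + R)
= 2 * 0.8261 * 0.8769 / (0.8261 + 0.8769)
= 1.4488 / 1.703
= 0.8507
As percentage: 85.1%

85.1


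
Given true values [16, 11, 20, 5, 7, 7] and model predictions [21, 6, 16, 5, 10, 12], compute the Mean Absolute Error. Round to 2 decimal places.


Absolute errors: [5, 5, 4, 0, 3, 5]
Sum of absolute errors = 22
MAE = 22 / 6 = 3.67

3.67


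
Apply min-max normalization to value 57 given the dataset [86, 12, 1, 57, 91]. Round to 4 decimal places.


Min = 1, Max = 91
Range = 91 - 1 = 90
Scaled = (x - min) / (max - min)
= (57 - 1) / 90
= 56 / 90
= 0.6222

0.6222


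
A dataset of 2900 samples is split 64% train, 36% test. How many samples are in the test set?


Train samples = 2900 * 64% = 1856
Test samples = 2900 - 1856
= 1044

1044


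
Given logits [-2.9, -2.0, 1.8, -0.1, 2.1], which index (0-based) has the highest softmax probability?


Softmax is a monotonic transformation, so it preserves the argmax.
We need to find the index of the maximum logit.
Index 0: -2.9
Index 1: -2.0
Index 2: 1.8
Index 3: -0.1
Index 4: 2.1
Maximum logit = 2.1 at index 4

4


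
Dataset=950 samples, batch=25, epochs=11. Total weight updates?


Iterations per epoch = 950 / 25 = 38
Total updates = iterations_per_epoch * epochs
= 38 * 11
= 418

418


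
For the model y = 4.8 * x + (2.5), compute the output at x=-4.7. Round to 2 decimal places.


y = 4.8 * -4.7 + (2.5)
= -22.56 + (2.5)
= -20.06

-20.06


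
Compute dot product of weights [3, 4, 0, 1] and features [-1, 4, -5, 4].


Element-wise products:
3 * -1 = -3
4 * 4 = 16
0 * -5 = 0
1 * 4 = 4
Sum = -3 + 16 + 0 + 4
= 17

17


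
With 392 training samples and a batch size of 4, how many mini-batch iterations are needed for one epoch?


Iterations per epoch = dataset_size / batch_size
= 392 / 4
= 98

98


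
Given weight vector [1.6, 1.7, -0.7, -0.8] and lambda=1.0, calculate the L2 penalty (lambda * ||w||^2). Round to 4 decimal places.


Squaring each weight:
1.6^2 = 2.56
1.7^2 = 2.89
(-0.7)^2 = 0.49
(-0.8)^2 = 0.64
Sum of squares = 6.58
Penalty = 1.0 * 6.58 = 6.5800

6.5800


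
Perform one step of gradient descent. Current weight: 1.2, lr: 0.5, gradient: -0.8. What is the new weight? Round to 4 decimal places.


w_new = w_old - lr * gradient
= 1.2 - 0.5 * -0.8
= 1.2 - (-0.4)
= 1.6000

1.6000


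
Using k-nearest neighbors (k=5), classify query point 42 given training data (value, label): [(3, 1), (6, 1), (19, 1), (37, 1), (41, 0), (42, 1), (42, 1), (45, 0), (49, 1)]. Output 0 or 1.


Distances from query 42:
Point 42 (class 1): distance = 0
Point 42 (class 1): distance = 0
Point 41 (class 0): distance = 1
Point 45 (class 0): distance = 3
Point 37 (class 1): distance = 5
K=5 nearest neighbors: classes = [1, 1, 0, 0, 1]
Votes for class 1: 3 / 5
Majority vote => class 1

1


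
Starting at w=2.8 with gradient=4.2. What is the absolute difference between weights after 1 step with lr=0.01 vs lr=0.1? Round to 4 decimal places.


With lr=0.01: w_new = 2.8 - 0.01 * 4.2 = 2.758
With lr=0.1: w_new = 2.8 - 0.1 * 4.2 = 2.38
Absolute difference = |2.758 - 2.38|
= 0.3780

0.3780


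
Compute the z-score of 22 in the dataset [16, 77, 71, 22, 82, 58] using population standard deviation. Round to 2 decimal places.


Mean = (16 + 77 + 71 + 22 + 82 + 58) / 6 = 54.3333
Variance = sum((x_i - mean)^2) / n = 680.8889
Std = sqrt(680.8889) = 26.0938
Z = (x - mean) / std
= (22 - 54.3333) / 26.0938
= -32.3333 / 26.0938
= -1.24

-1.24


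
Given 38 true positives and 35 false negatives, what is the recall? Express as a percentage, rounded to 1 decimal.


Recall = TP / (TP + FN) * 100
= 38 / (38 + 35)
= 38 / 73
= 0.5205
= 52.1%

52.1


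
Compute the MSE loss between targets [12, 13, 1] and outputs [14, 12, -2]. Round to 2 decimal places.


Differences: [-2, 1, 3]
Squared errors: [4, 1, 9]
Sum of squared errors = 14
MSE = 14 / 3 = 4.67

4.67


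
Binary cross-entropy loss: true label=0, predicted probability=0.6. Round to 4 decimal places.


For y=0: Loss = -log(1-p)
= -log(1 - 0.6)
= -log(0.4)
= -(-0.9163)
= 0.9163

0.9163


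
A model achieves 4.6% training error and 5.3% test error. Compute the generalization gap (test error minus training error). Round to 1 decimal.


Generalization gap = test_error - train_error
= 5.3 - 4.6
= 0.7%
A small gap suggests good generalization.

0.7


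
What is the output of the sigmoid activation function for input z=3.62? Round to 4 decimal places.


sigmoid(z) = 1 / (1 + exp(-z))
exp(-(3.62)) = exp(-3.62) = 0.0268
1 + 0.0268 = 1.0268
1 / 1.0268 = 0.9739

0.9739


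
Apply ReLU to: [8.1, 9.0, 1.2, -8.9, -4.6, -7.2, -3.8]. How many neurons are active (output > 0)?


ReLU(x) = max(0, x) for each element:
ReLU(8.1) = 8.1
ReLU(9.0) = 9.0
ReLU(1.2) = 1.2
ReLU(-8.9) = 0
ReLU(-4.6) = 0
ReLU(-7.2) = 0
ReLU(-3.8) = 0
Active neurons (>0): 3

3


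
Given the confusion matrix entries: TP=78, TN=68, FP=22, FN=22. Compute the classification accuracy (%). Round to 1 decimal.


Accuracy = (TP + TN) / (TP + TN + FP + FN) * 100
= (78 + 68) / (78 + 68 + 22 + 22)
= 146 / 190
= 0.7684
= 76.8%

76.8


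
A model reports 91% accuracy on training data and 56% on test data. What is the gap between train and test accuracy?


Gap = train_accuracy - test_accuracy
= 91 - 56
= 35%
This large gap strongly indicates overfitting.

35


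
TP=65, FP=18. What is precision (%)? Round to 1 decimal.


Precision = TP / (TP + FP) * 100
= 65 / (65 + 18)
= 65 / 83
= 0.7831
= 78.3%

78.3


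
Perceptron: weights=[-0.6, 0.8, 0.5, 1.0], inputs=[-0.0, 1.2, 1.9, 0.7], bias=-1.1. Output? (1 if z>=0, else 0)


z = w . x + b
= -0.6*-0.0 + 0.8*1.2 + 0.5*1.9 + 1.0*0.7 + -1.1
= 0.0 + 0.96 + 0.95 + 0.7 + -1.1
= 2.61 + -1.1
= 1.51
Since z = 1.51 >= 0, output = 1

1


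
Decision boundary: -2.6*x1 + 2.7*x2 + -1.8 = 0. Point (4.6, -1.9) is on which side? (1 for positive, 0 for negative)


Compute -2.6 * 4.6 + 2.7 * -1.9 + -1.8
= -11.96 + -5.13 + -1.8
= -18.89
Since -18.89 < 0, the point is on the negative side.

0


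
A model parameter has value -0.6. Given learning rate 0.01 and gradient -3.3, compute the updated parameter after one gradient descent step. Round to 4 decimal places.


w_new = w_old - lr * gradient
= -0.6 - 0.01 * -3.3
= -0.6 - (-0.033)
= -0.5670

-0.5670


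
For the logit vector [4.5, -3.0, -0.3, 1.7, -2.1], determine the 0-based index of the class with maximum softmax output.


Softmax is a monotonic transformation, so it preserves the argmax.
We need to find the index of the maximum logit.
Index 0: 4.5
Index 1: -3.0
Index 2: -0.3
Index 3: 1.7
Index 4: -2.1
Maximum logit = 4.5 at index 0

0


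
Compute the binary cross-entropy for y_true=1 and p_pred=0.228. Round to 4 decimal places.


For y=1: Loss = -log(p)
= -log(0.228)
= -(-1.4784)
= 1.4784

1.4784


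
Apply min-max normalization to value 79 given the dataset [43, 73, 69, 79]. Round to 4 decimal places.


Min = 43, Max = 79
Range = 79 - 43 = 36
Scaled = (x - min) / (max - min)
= (79 - 43) / 36
= 36 / 36
= 1.0000

1.0000


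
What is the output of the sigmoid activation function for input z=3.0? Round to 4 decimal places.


sigmoid(z) = 1 / (1 + exp(-z))
exp(-(3.0)) = exp(-3.0) = 0.0498
1 + 0.0498 = 1.0498
1 / 1.0498 = 0.9526

0.9526


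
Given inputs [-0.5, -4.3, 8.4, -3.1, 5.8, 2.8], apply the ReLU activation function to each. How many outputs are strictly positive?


ReLU(x) = max(0, x) for each element:
ReLU(-0.5) = 0
ReLU(-4.3) = 0
ReLU(8.4) = 8.4
ReLU(-3.1) = 0
ReLU(5.8) = 5.8
ReLU(2.8) = 2.8
Active neurons (>0): 3

3
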